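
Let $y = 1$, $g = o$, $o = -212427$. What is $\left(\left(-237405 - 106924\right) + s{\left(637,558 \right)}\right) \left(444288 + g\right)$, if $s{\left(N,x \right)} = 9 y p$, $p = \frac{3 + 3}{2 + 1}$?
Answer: $-79832292771$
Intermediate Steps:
$g = -212427$
$p = 2$ ($p = \frac{6}{3} = 6 \cdot \frac{1}{3} = 2$)
$s{\left(N,x \right)} = 18$ ($s{\left(N,x \right)} = 9 \cdot 1 \cdot 2 = 9 \cdot 2 = 18$)
$\left(\left(-237405 - 106924\right) + s{\left(637,558 \right)}\right) \left(444288 + g\right) = \left(\left(-237405 - 106924\right) + 18\right) \left(444288 - 212427\right) = \left(-344329 + 18\right) 231861 = \left(-344311\right) 231861 = -79832292771$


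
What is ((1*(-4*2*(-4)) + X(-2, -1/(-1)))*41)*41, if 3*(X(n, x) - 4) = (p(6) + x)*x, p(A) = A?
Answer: 193315/3 ≈ 64438.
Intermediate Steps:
X(n, x) = 4 + x*(6 + x)/3 (X(n, x) = 4 + ((6 + x)*x)/3 = 4 + (x*(6 + x))/3 = 4 + x*(6 + x)/3)
((1*(-4*2*(-4)) + X(-2, -1/(-1)))*41)*41 = ((1*(-4*2*(-4)) + (4 + 2*(-1/(-1)) + (-1/(-1))²/3))*41)*41 = ((1*(-8*(-4)) + (4 + 2*(-1*(-1)) + (-1*(-1))²/3))*41)*41 = ((1*32 + (4 + 2*1 + (⅓)*1²))*41)*41 = ((32 + (4 + 2 + (⅓)*1))*41)*41 = ((32 + (4 + 2 + ⅓))*41)*41 = ((32 + 19/3)*41)*41 = ((115/3)*41)*41 = (4715/3)*41 = 193315/3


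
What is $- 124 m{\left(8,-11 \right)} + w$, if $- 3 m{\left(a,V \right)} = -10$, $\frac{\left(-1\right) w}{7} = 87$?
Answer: $- \frac{3067}{3} \approx -1022.3$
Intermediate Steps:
$w = -609$ ($w = \left(-7\right) 87 = -609$)
$m{\left(a,V \right)} = \frac{10}{3}$ ($m{\left(a,V \right)} = \left(- \frac{1}{3}\right) \left(-10\right) = \frac{10}{3}$)
$- 124 m{\left(8,-11 \right)} + w = \left(-124\right) \frac{10}{3} - 609 = - \frac{1240}{3} - 609 = - \frac{3067}{3}$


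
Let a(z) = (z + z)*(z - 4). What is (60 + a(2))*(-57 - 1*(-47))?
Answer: -520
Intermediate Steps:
a(z) = 2*z*(-4 + z) (a(z) = (2*z)*(-4 + z) = 2*z*(-4 + z))
(60 + a(2))*(-57 - 1*(-47)) = (60 + 2*2*(-4 + 2))*(-57 - 1*(-47)) = (60 + 2*2*(-2))*(-57 + 47) = (60 - 8)*(-10) = 52*(-10) = -520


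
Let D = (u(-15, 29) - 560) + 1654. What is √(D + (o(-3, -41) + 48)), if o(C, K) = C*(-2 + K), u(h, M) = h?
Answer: 2*√314 ≈ 35.440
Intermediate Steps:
D = 1079 (D = (-15 - 560) + 1654 = -575 + 1654 = 1079)
√(D + (o(-3, -41) + 48)) = √(1079 + (-3*(-2 - 41) + 48)) = √(1079 + (-3*(-43) + 48)) = √(1079 + (129 + 48)) = √(1079 + 177) = √1256 = 2*√314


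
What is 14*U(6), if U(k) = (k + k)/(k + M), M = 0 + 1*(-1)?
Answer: 168/5 ≈ 33.600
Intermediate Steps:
M = -1 (M = 0 - 1 = -1)
U(k) = 2*k/(-1 + k) (U(k) = (k + k)/(k - 1) = (2*k)/(-1 + k) = 2*k/(-1 + k))
14*U(6) = 14*(2*6/(-1 + 6)) = 14*(2*6/5) = 14*(2*6*(⅕)) = 14*(12/5) = 168/5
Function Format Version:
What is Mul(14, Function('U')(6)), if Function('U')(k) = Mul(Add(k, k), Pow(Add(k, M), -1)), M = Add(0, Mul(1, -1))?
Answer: Rational(168, 5) ≈ 33.600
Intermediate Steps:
M = -1 (M = Add(0, -1) = -1)
Function('U')(k) = Mul(2, k, Pow(Add(-1, k), -1)) (Function('U')(k) = Mul(Add(k, k), Pow(Add(k, -1), -1)) = Mul(Mul(2, k), Pow(Add(-1, k), -1)) = Mul(2, k, Pow(Add(-1, k), -1)))
Mul(14, Function('U')(6)) = Mul(14, Mul(2, 6, Pow(Add(-1, 6), -1))) = Mul(14, Mul(2, 6, Pow(5, -1))) = Mul(14, Mul(2, 6, Rational(1, 5))) = Mul(14, Rational(12, 5)) = Rational(168, 5)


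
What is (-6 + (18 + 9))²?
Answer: 441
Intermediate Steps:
(-6 + (18 + 9))² = (-6 + 27)² = 21² = 441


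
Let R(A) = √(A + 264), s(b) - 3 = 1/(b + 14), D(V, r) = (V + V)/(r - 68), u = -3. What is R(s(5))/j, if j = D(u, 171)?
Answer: -103*√96406/114 ≈ -280.53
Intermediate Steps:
D(V, r) = 2*V/(-68 + r) (D(V, r) = (2*V)/(-68 + r) = 2*V/(-68 + r))
s(b) = 3 + 1/(14 + b) (s(b) = 3 + 1/(b + 14) = 3 + 1/(14 + b))
R(A) = √(264 + A)
j = -6/103 (j = 2*(-3)/(-68 + 171) = 2*(-3)/103 = 2*(-3)*(1/103) = -6/103 ≈ -0.058252)
R(s(5))/j = √(264 + (43 + 3*5)/(14 + 5))/(-6/103) = √(264 + (43 + 15)/19)*(-103/6) = √(264 + (1/19)*58)*(-103/6) = √(264 + 58/19)*(-103/6) = √(5074/19)*(-103/6) = (√96406/19)*(-103/6) = -103*√96406/114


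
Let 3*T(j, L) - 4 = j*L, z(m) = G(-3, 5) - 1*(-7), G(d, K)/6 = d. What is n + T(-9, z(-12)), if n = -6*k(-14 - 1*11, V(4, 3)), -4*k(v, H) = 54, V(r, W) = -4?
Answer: 346/3 ≈ 115.33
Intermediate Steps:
G(d, K) = 6*d
k(v, H) = -27/2 (k(v, H) = -¼*54 = -27/2)
z(m) = -11 (z(m) = 6*(-3) - 1*(-7) = -18 + 7 = -11)
T(j, L) = 4/3 + L*j/3 (T(j, L) = 4/3 + (j*L)/3 = 4/3 + (L*j)/3 = 4/3 + L*j/3)
n = 81 (n = -6*(-27/2) = 81)
n + T(-9, z(-12)) = 81 + (4/3 + (⅓)*(-11)*(-9)) = 81 + (4/3 + 33) = 81 + 103/3 = 346/3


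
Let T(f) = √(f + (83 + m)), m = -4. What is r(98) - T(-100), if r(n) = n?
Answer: 98 - I*√21 ≈ 98.0 - 4.5826*I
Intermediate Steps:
T(f) = √(79 + f) (T(f) = √(f + (83 - 4)) = √(f + 79) = √(79 + f))
r(98) - T(-100) = 98 - √(79 - 100) = 98 - √(-21) = 98 - I*√21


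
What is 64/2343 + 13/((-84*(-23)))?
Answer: 17123/502964 ≈ 0.034044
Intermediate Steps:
64/2343 + 13/((-84*(-23))) = 64*(1/2343) + 13/1932 = 64/2343 + 13*(1/1932) = 64/2343 + 13/1932 = 17123/502964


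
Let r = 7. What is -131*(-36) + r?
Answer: 4723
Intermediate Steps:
-131*(-36) + r = -131*(-36) + 7 = 4716 + 7 = 4723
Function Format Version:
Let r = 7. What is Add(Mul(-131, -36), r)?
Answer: 4723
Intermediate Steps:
Add(Mul(-131, -36), r) = Add(Mul(-131, -36), 7) = Add(4716, 7) = 4723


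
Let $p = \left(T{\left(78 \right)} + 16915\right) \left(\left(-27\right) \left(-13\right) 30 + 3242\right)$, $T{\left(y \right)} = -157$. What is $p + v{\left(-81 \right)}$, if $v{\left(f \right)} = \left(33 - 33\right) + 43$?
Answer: $230791219$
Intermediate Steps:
$v{\left(f \right)} = 43$ ($v{\left(f \right)} = 0 + 43 = 43$)
$p = 230791176$ ($p = \left(-157 + 16915\right) \left(\left(-27\right) \left(-13\right) 30 + 3242\right) = 16758 \left(351 \cdot 30 + 3242\right) = 16758 \left(10530 + 3242\right) = 16758 \cdot 13772 = 230791176$)
$p + v{\left(-81 \right)} = 230791176 + 43 = 230791219$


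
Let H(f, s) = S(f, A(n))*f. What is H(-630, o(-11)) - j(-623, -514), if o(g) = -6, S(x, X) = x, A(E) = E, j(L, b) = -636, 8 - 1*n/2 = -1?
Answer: 397536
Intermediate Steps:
n = 18 (n = 16 - 2*(-1) = 16 + 2 = 18)
H(f, s) = f**2 (H(f, s) = f*f = f**2)
H(-630, o(-11)) - j(-623, -514) = (-630)**2 - 1*(-636) = 396900 + 636 = 397536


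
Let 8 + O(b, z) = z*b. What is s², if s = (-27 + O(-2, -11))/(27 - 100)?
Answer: 169/5329 ≈ 0.031713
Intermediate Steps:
O(b, z) = -8 + b*z (O(b, z) = -8 + z*b = -8 + b*z)
s = 13/73 (s = (-27 + (-8 - 2*(-11)))/(27 - 100) = (-27 + (-8 + 22))/(-73) = (-27 + 14)*(-1/73) = -13*(-1/73) = 13/73 ≈ 0.17808)
s² = (13/73)² = 169/5329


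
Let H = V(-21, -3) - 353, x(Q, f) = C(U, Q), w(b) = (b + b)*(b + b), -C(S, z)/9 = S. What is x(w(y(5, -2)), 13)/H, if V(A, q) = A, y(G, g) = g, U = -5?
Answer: -45/374 ≈ -0.12032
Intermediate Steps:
C(S, z) = -9*S
w(b) = 4*b² (w(b) = (2*b)*(2*b) = 4*b²)
x(Q, f) = 45 (x(Q, f) = -9*(-5) = 45)
H = -374 (H = -21 - 353 = -374)
x(w(y(5, -2)), 13)/H = 45/(-374) = 45*(-1/374) = -45/374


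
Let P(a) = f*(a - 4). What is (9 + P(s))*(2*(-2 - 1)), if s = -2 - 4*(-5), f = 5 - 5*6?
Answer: 2046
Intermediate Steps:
f = -25 (f = 5 - 30 = -25)
s = 18 (s = -2 + 20 = 18)
P(a) = 100 - 25*a (P(a) = -25*(a - 4) = -25*(-4 + a) = 100 - 25*a)
(9 + P(s))*(2*(-2 - 1)) = (9 + (100 - 25*18))*(2*(-2 - 1)) = (9 + (100 - 450))*(2*(-3)) = (9 - 350)*(-6) = -341*(-6) = 2046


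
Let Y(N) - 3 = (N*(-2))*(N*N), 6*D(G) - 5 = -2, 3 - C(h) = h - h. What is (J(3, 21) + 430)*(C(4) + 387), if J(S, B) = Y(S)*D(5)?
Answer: 157755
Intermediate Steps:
C(h) = 3 (C(h) = 3 - (h - h) = 3 - 1*0 = 3 + 0 = 3)
D(G) = ½ (D(G) = ⅚ + (⅙)*(-2) = ⅚ - ⅓ = ½)
Y(N) = 3 - 2*N³ (Y(N) = 3 + (N*(-2))*(N*N) = 3 + (-2*N)*N² = 3 - 2*N³)
J(S, B) = 3/2 - S³ (J(S, B) = (3 - 2*S³)*(½) = 3/2 - S³)
(J(3, 21) + 430)*(C(4) + 387) = ((3/2 - 1*3³) + 430)*(3 + 387) = ((3/2 - 1*27) + 430)*390 = ((3/2 - 27) + 430)*390 = (-51/2 + 430)*390 = (809/2)*390 = 157755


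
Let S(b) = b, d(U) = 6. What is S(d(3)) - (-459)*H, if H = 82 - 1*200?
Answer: -54156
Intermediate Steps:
H = -118 (H = 82 - 200 = -118)
S(d(3)) - (-459)*H = 6 - (-459)*(-118) = 6 - 1*54162 = 6 - 54162 = -54156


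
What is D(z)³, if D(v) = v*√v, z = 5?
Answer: 625*√5 ≈ 1397.5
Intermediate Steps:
D(v) = v^(3/2)
D(z)³ = (5^(3/2))³ = (5*√5)³ = 625*√5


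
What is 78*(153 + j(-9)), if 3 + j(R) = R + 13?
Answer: 12012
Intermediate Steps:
j(R) = 10 + R (j(R) = -3 + (R + 13) = -3 + (13 + R) = 10 + R)
78*(153 + j(-9)) = 78*(153 + (10 - 9)) = 78*(153 + 1) = 78*154 = 12012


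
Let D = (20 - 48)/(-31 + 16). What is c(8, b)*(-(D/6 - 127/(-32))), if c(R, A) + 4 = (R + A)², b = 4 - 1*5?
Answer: -6163/32 ≈ -192.59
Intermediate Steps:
D = 28/15 (D = -28/(-15) = -28*(-1/15) = 28/15 ≈ 1.8667)
b = -1 (b = 4 - 5 = -1)
c(R, A) = -4 + (A + R)² (c(R, A) = -4 + (R + A)² = -4 + (A + R)²)
c(8, b)*(-(D/6 - 127/(-32))) = (-4 + (-1 + 8)²)*(-((28/15)/6 - 127/(-32))) = (-4 + 7²)*(-((28/15)*(⅙) - 127*(-1/32))) = (-4 + 49)*(-(14/45 + 127/32)) = 45*(-1*6163/1440) = 45*(-6163/1440) = -6163/32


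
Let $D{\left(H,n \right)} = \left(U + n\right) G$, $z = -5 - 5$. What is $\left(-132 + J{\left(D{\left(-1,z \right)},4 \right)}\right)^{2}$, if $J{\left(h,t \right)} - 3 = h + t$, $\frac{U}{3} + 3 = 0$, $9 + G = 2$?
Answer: $64$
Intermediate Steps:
$G = -7$ ($G = -9 + 2 = -7$)
$U = -9$ ($U = -9 + 3 \cdot 0 = -9 + 0 = -9$)
$z = -10$
$D{\left(H,n \right)} = 63 - 7 n$ ($D{\left(H,n \right)} = \left(-9 + n\right) \left(-7\right) = 63 - 7 n$)
$J{\left(h,t \right)} = 3 + h + t$ ($J{\left(h,t \right)} = 3 + \left(h + t\right) = 3 + h + t$)
$\left(-132 + J{\left(D{\left(-1,z \right)},4 \right)}\right)^{2} = \left(-132 + \left(3 + \left(63 - -70\right) + 4\right)\right)^{2} = \left(-132 + \left(3 + \left(63 + 70\right) + 4\right)\right)^{2} = \left(-132 + \left(3 + 133 + 4\right)\right)^{2} = \left(-132 + 140\right)^{2} = 8^{2} = 64$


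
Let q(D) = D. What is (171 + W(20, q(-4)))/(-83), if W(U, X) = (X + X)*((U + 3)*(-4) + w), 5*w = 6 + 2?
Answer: -4471/415 ≈ -10.773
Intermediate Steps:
w = 8/5 (w = (6 + 2)/5 = (⅕)*8 = 8/5 ≈ 1.6000)
W(U, X) = 2*X*(-52/5 - 4*U) (W(U, X) = (X + X)*((U + 3)*(-4) + 8/5) = (2*X)*((3 + U)*(-4) + 8/5) = (2*X)*((-12 - 4*U) + 8/5) = (2*X)*(-52/5 - 4*U) = 2*X*(-52/5 - 4*U))
(171 + W(20, q(-4)))/(-83) = (171 - 8/5*(-4)*(13 + 5*20))/(-83) = (171 - 8/5*(-4)*(13 + 100))*(-1/83) = (171 - 8/5*(-4)*113)*(-1/83) = (171 + 3616/5)*(-1/83) = (4471/5)*(-1/83) = -4471/415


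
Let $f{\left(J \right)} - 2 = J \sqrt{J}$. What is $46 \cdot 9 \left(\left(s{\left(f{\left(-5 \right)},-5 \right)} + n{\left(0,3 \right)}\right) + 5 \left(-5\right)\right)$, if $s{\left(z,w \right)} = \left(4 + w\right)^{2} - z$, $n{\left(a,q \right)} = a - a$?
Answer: $-10764 + 2070 i \sqrt{5} \approx -10764.0 + 4628.7 i$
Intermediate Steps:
$n{\left(a,q \right)} = 0$
$f{\left(J \right)} = 2 + J^{\frac{3}{2}}$ ($f{\left(J \right)} = 2 + J \sqrt{J} = 2 + J^{\frac{3}{2}}$)
$46 \cdot 9 \left(\left(s{\left(f{\left(-5 \right)},-5 \right)} + n{\left(0,3 \right)}\right) + 5 \left(-5\right)\right) = 46 \cdot 9 \left(\left(\left(\left(4 - 5\right)^{2} - \left(2 + \left(-5\right)^{\frac{3}{2}}\right)\right) + 0\right) + 5 \left(-5\right)\right) = 414 \left(\left(\left(\left(-1\right)^{2} - \left(2 - 5 i \sqrt{5}\right)\right) + 0\right) - 25\right) = 414 \left(\left(\left(1 - \left(2 - 5 i \sqrt{5}\right)\right) + 0\right) - 25\right) = 414 \left(\left(\left(-1 + 5 i \sqrt{5}\right) + 0\right) - 25\right) = 414 \left(\left(-1 + 5 i \sqrt{5}\right) - 25\right) = 414 \left(-26 + 5 i \sqrt{5}\right) = -10764 + 2070 i \sqrt{5}$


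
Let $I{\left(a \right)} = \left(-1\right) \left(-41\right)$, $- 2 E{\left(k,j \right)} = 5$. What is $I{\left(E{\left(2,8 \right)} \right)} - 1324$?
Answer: $-1283$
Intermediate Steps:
$E{\left(k,j \right)} = - \frac{5}{2}$ ($E{\left(k,j \right)} = \left(- \frac{1}{2}\right) 5 = - \frac{5}{2}$)
$I{\left(a \right)} = 41$
$I{\left(E{\left(2,8 \right)} \right)} - 1324 = 41 - 1324 = -1283$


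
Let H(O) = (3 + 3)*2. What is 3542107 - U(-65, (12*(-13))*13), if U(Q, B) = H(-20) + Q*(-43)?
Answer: 3539300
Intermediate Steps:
H(O) = 12 (H(O) = 6*2 = 12)
U(Q, B) = 12 - 43*Q (U(Q, B) = 12 + Q*(-43) = 12 - 43*Q)
3542107 - U(-65, (12*(-13))*13) = 3542107 - (12 - 43*(-65)) = 3542107 - (12 + 2795) = 3542107 - 1*2807 = 3542107 - 2807 = 3539300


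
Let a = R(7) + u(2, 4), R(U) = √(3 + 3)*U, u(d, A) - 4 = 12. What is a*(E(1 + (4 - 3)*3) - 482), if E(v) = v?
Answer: -7648 - 3346*√6 ≈ -15844.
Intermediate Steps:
u(d, A) = 16 (u(d, A) = 4 + 12 = 16)
R(U) = U*√6 (R(U) = √6*U = U*√6)
a = 16 + 7*√6 (a = 7*√6 + 16 = 16 + 7*√6 ≈ 33.146)
a*(E(1 + (4 - 3)*3) - 482) = (16 + 7*√6)*((1 + (4 - 3)*3) - 482) = (16 + 7*√6)*((1 + 1*3) - 482) = (16 + 7*√6)*((1 + 3) - 482) = (16 + 7*√6)*(4 - 482) = (16 + 7*√6)*(-478) = -7648 - 3346*√6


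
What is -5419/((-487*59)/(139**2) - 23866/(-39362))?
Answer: 2060610520819/334936680 ≈ 6152.2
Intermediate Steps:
-5419/((-487*59)/(139**2) - 23866/(-39362)) = -5419/(-28733/19321 - 23866*(-1/39362)) = -5419/(-28733*1/19321 + 11933/19681) = -5419/(-28733/19321 + 11933/19681) = -5419/(-334936680/380256601) = -5419*(-380256601/334936680) = 2060610520819/334936680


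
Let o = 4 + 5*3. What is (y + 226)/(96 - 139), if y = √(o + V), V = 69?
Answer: -226/43 - 2*√22/43 ≈ -5.4740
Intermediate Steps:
o = 19 (o = 4 + 15 = 19)
y = 2*√22 (y = √(19 + 69) = √88 = 2*√22 ≈ 9.3808)
(y + 226)/(96 - 139) = (2*√22 + 226)/(96 - 139) = (226 + 2*√22)/(-43) = (226 + 2*√22)*(-1/43) = -226/43 - 2*√22/43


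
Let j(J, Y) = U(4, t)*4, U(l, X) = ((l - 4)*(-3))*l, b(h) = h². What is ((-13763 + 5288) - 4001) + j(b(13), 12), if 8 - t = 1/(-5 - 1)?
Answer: -12476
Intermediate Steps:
t = 49/6 (t = 8 - 1/(-5 - 1) = 8 - 1/(-6) = 8 - 1*(-⅙) = 8 + ⅙ = 49/6 ≈ 8.1667)
U(l, X) = l*(12 - 3*l) (U(l, X) = ((-4 + l)*(-3))*l = (12 - 3*l)*l = l*(12 - 3*l))
j(J, Y) = 0 (j(J, Y) = (3*4*(4 - 1*4))*4 = (3*4*(4 - 4))*4 = (3*4*0)*4 = 0*4 = 0)
((-13763 + 5288) - 4001) + j(b(13), 12) = ((-13763 + 5288) - 4001) + 0 = (-8475 - 4001) + 0 = -12476 + 0 = -12476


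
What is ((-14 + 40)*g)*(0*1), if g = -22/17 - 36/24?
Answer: 0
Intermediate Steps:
g = -95/34 (g = -22*1/17 - 36*1/24 = -22/17 - 3/2 = -95/34 ≈ -2.7941)
((-14 + 40)*g)*(0*1) = ((-14 + 40)*(-95/34))*(0*1) = (26*(-95/34))*0 = -1235/17*0 = 0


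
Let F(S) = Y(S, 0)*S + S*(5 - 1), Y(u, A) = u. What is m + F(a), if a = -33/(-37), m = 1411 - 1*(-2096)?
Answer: 4807056/1369 ≈ 3511.4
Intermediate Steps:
m = 3507 (m = 1411 + 2096 = 3507)
a = 33/37 (a = -33*(-1/37) = 33/37 ≈ 0.89189)
F(S) = S² + 4*S (F(S) = S*S + S*(5 - 1) = S² + S*4 = S² + 4*S)
m + F(a) = 3507 + 33*(4 + 33/37)/37 = 3507 + (33/37)*(181/37) = 3507 + 5973/1369 = 4807056/1369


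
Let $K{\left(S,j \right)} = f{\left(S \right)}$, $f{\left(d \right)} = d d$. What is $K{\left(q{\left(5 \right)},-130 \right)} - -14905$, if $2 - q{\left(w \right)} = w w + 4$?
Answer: $15634$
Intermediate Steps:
$q{\left(w \right)} = -2 - w^{2}$ ($q{\left(w \right)} = 2 - \left(w w + 4\right) = 2 - \left(w^{2} + 4\right) = 2 - \left(4 + w^{2}\right) = -2 - w^{2}$)
$f{\left(d \right)} = d^{2}$
$K{\left(S,j \right)} = S^{2}$
$K{\left(q{\left(5 \right)},-130 \right)} - -14905 = \left(-2 - 5^{2}\right)^{2} - -14905 = \left(-2 - 25\right)^{2} + 14905 = \left(-27\right)^{2} + 14905 = 729 + 14905 = 15634$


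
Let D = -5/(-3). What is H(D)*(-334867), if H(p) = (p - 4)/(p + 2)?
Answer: 2344069/11 ≈ 2.1310e+5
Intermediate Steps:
D = 5/3 (D = -5*(-⅓) = 5/3 ≈ 1.6667)
H(p) = (-4 + p)/(2 + p)
H(D)*(-334867) = ((-4 + 5/3)/(2 + 5/3))*(-334867) = (-7/3/(11/3))*(-334867) = ((3/11)*(-7/3))*(-334867) = -7/11*(-334867) = 2344069/11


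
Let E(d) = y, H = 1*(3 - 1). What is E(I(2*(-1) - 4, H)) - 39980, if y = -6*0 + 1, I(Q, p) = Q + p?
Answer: -39979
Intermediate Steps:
H = 2 (H = 1*2 = 2)
y = 1 (y = 0 + 1 = 1)
E(d) = 1
E(I(2*(-1) - 4, H)) - 39980 = 1 - 39980 = -39979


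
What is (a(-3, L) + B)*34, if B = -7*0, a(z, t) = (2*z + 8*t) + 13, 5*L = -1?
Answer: 918/5 ≈ 183.60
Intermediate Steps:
L = -⅕ (L = (⅕)*(-1) = -⅕ ≈ -0.20000)
a(z, t) = 13 + 2*z + 8*t
B = 0
(a(-3, L) + B)*34 = ((13 + 2*(-3) + 8*(-⅕)) + 0)*34 = ((13 - 6 - 8/5) + 0)*34 = (27/5 + 0)*34 = (27/5)*34 = 918/5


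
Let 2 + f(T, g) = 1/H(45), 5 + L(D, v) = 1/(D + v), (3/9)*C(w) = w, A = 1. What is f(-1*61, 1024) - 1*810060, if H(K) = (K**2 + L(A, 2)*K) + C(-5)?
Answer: -1458111599/1800 ≈ -8.1006e+5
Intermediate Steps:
C(w) = 3*w
L(D, v) = -5 + 1/(D + v)
H(K) = -15 + K**2 - 14*K/3 (H(K) = (K**2 + ((1 - 5*1 - 5*2)/(1 + 2))*K) + 3*(-5) = (K**2 + ((1 - 5 - 10)/3)*K) - 15 = (K**2 + ((1/3)*(-14))*K) - 15 = (K**2 - 14*K/3) - 15 = -15 + K**2 - 14*K/3)
f(T, g) = -3599/1800 (f(T, g) = -2 + 1/(-15 + 45**2 - 14/3*45) = -2 + 1/(-15 + 2025 - 210) = -2 + 1/1800 = -3599/1800)
f(-1*61, 1024) - 1*810060 = -3599/1800 - 1*810060 = -3599/1800 - 810060 = -1458111599/1800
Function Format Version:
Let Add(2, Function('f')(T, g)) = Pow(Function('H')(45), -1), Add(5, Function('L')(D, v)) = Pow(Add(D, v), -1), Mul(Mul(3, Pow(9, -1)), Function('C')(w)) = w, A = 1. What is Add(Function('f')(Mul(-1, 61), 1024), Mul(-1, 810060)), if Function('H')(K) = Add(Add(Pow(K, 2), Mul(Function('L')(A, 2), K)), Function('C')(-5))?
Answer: Rational(-1458111599, 1800) ≈ -8.1006e+5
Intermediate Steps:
Function('C')(w) = Mul(3, w)
Function('L')(D, v) = Add(-5, Pow(Add(D, v), -1))
Function('H')(K) = Add(-15, Pow(K, 2), Mul(Rational(-14, 3), K)) (Function('H')(K) = Add(Add(Pow(K, 2), Mul(Mul(Pow(Add(1, 2), -1), Add(1, Mul(-5, 1), Mul(-5, 2))), K)), Mul(3, -5)) = Add(Add(Pow(K, 2), Mul(Mul(Pow(3, -1), Add(1, -5, -10)), K)), -15) = Add(Add(Pow(K, 2), Mul(Mul(Rational(1, 3), -14), K)), -15) = Add(Add(Pow(K, 2), Mul(Rational(-14, 3), K)), -15) = Add(-15, Pow(K, 2), Mul(Rational(-14, 3), K)))
Function('f')(T, g) = Rational(-3599, 1800) (Function('f')(T, g) = Add(-2, Pow(Add(-15, Pow(45, 2), Mul(Rational(-14, 3), 45)), -1)) = Add(-2, Pow(Add(-15, 2025, -210), -1)) = Add(-2, Pow(1800, -1)) = Add(-2, Rational(1, 1800)) = Rational(-3599, 1800))
Add(Function('f')(Mul(-1, 61), 1024), Mul(-1, 810060)) = Add(Rational(-3599, 1800), Mul(-1, 810060)) = Add(Rational(-3599, 1800), -810060) = Rational(-1458111599, 1800)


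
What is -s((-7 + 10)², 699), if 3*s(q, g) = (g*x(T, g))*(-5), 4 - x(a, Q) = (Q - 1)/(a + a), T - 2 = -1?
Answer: -401925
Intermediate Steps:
T = 1 (T = 2 - 1 = 1)
x(a, Q) = 4 - (-1 + Q)/(2*a) (x(a, Q) = 4 - (Q - 1)/(a + a) = 4 - (-1 + Q)/(2*a))
s(q, g) = -5*g*(9/2 - g/2)/3 (s(q, g) = ((g*((½)*(1 - g + 8*1)/1))*(-5))/3 = ((g*((½)*1*(1 - g + 8)))*(-5))/3 = ((g*((½)*1*(9 - g)))*(-5))/3 = ((g*(9/2 - g/2))*(-5))/3 = (-5*g*(9/2 - g/2))/3 = -5*g*(9/2 - g/2)/3)
-s((-7 + 10)², 699) = -5*699*(-9 + 699)/6 = -5*699*690/6 = -1*401925 = -401925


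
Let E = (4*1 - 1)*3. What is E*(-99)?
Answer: -891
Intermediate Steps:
E = 9 (E = (4 - 1)*3 = 3*3 = 9)
E*(-99) = 9*(-99) = -891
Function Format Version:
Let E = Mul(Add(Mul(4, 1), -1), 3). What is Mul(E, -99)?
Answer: -891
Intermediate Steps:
E = 9 (E = Mul(Add(4, -1), 3) = Mul(3, 3) = 9)
Mul(E, -99) = Mul(9, -99) = -891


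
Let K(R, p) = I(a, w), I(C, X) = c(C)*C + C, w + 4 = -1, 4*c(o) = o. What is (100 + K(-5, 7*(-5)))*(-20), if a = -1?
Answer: -1985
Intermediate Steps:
c(o) = o/4
w = -5 (w = -4 - 1 = -5)
I(C, X) = C + C²/4 (I(C, X) = (C/4)*C + C = C²/4 + C = C + C²/4)
K(R, p) = -¾ (K(R, p) = (¼)*(-1)*(4 - 1) = (¼)*(-1)*3 = -¾)
(100 + K(-5, 7*(-5)))*(-20) = (100 - ¾)*(-20) = (397/4)*(-20) = -1985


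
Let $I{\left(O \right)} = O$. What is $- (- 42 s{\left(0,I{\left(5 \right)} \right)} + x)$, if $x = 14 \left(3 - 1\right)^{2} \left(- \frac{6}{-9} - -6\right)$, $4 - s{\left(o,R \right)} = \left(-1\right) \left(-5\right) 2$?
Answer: $- \frac{1876}{3} \approx -625.33$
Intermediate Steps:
$s{\left(o,R \right)} = -6$ ($s{\left(o,R \right)} = 4 - \left(-1\right) \left(-5\right) 2 = 4 - 5 \cdot 2 = 4 - 10 = -6$)
$x = \frac{1120}{3}$ ($x = 14 \cdot 2^{2} \left(\left(-6\right) \left(- \frac{1}{9}\right) + 6\right) = 14 \cdot 4 \left(\frac{2}{3} + 6\right) = 56 \cdot \frac{20}{3} = \frac{1120}{3} \approx 373.33$)
$- (- 42 s{\left(0,I{\left(5 \right)} \right)} + x) = - (\left(-42\right) \left(-6\right) + \frac{1120}{3}) = - (252 + \frac{1120}{3}) = \left(-1\right) \frac{1876}{3} = - \frac{1876}{3}$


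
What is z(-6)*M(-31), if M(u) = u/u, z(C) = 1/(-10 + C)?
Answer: -1/16 ≈ -0.062500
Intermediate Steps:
M(u) = 1
z(-6)*M(-31) = 1/(-10 - 6) = 1/(-16) = -1/16*1 = -1/16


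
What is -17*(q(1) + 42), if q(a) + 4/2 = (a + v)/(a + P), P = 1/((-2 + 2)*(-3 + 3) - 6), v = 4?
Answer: -782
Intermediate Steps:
P = -⅙ (P = 1/(0*0 - 6) = 1/(0 - 6) = 1/(-6) = -⅙ ≈ -0.16667)
q(a) = -2 + (4 + a)/(-⅙ + a) (q(a) = -2 + (a + 4)/(a - ⅙) = -2 + (4 + a)/(-⅙ + a))
-17*(q(1) + 42) = -17*(2*(13 - 3*1)/(-1 + 6*1) + 42) = -17*(2*(13 - 3)/(-1 + 6) + 42) = -17*(2*10/5 + 42) = -17*(2*(⅕)*10 + 42) = -17*(4 + 42) = -17*46 = -782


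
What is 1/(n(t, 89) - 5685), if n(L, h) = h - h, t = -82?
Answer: -1/5685 ≈ -0.00017590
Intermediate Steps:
n(L, h) = 0
1/(n(t, 89) - 5685) = 1/(0 - 5685) = 1/(-5685) = -1/5685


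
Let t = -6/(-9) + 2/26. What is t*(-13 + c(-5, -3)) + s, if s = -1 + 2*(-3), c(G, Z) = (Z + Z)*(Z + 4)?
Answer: -824/39 ≈ -21.128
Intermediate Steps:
c(G, Z) = 2*Z*(4 + Z) (c(G, Z) = (2*Z)*(4 + Z) = 2*Z*(4 + Z))
s = -7 (s = -1 - 6 = -7)
t = 29/39 (t = -6*(-⅑) + 2*(1/26) = ⅔ + 1/13 = 29/39 ≈ 0.74359)
t*(-13 + c(-5, -3)) + s = 29*(-13 + 2*(-3)*(4 - 3))/39 - 7 = 29*(-13 + 2*(-3)*1)/39 - 7 = 29*(-13 - 6)/39 - 7 = (29/39)*(-19) - 7 = -551/39 - 7 = -824/39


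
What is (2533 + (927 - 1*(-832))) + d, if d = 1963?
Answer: 6255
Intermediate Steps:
(2533 + (927 - 1*(-832))) + d = (2533 + (927 - 1*(-832))) + 1963 = (2533 + (927 + 832)) + 1963 = (2533 + 1759) + 1963 = 4292 + 1963 = 6255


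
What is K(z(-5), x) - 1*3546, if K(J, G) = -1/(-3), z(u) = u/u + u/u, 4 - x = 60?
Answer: -10637/3 ≈ -3545.7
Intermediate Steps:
x = -56 (x = 4 - 1*60 = 4 - 60 = -56)
z(u) = 2 (z(u) = 1 + 1 = 2)
K(J, G) = ⅓ (K(J, G) = -1*(-⅓) = ⅓)
K(z(-5), x) - 1*3546 = ⅓ - 1*3546 = ⅓ - 3546 = -10637/3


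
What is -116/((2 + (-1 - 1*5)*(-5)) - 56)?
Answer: 29/6 ≈ 4.8333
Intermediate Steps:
-116/((2 + (-1 - 1*5)*(-5)) - 56) = -116/((2 + (-1 - 5)*(-5)) - 56) = -116/((2 - 6*(-5)) - 56) = -116/((2 + 30) - 56) = -116/(32 - 56) = -116/(-24) = -1/24*(-116) = 29/6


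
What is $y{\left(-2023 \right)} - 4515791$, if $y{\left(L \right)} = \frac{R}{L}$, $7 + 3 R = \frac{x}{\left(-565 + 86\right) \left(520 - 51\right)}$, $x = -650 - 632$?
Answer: $- \frac{6156860692586654}{1363406919} \approx -4.5158 \cdot 10^{6}$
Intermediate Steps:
$x = -1282$
$R = - \frac{1571275}{673953}$ ($R = - \frac{7}{3} + \frac{\left(-1282\right) \frac{1}{\left(-565 + 86\right) \left(520 - 51\right)}}{3} = - \frac{7}{3} + \frac{\left(-1282\right) \frac{1}{\left(-479\right) 469}}{3} = - \frac{7}{3} + \frac{\left(-1282\right) \frac{1}{-224651}}{3} = - \frac{7}{3} + \frac{\left(-1282\right) \left(- \frac{1}{224651}\right)}{3} = - \frac{7}{3} + \frac{1}{3} \cdot \frac{1282}{224651} = - \frac{7}{3} + \frac{1282}{673953} = - \frac{1571275}{673953} \approx -2.3314$)
$y{\left(L \right)} = - \frac{1571275}{673953 L}$
$y{\left(-2023 \right)} - 4515791 = - \frac{1571275}{673953 \left(-2023\right)} - 4515791 = \left(- \frac{1571275}{673953}\right) \left(- \frac{1}{2023}\right) - 4515791 = \frac{1571275}{1363406919} - 4515791 = - \frac{6156860692586654}{1363406919}$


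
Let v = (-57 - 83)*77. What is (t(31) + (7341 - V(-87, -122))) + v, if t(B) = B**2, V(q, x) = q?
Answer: -2391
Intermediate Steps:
v = -10780 (v = -140*77 = -10780)
(t(31) + (7341 - V(-87, -122))) + v = (31**2 + (7341 - 1*(-87))) - 10780 = (961 + (7341 + 87)) - 10780 = (961 + 7428) - 10780 = 8389 - 10780 = -2391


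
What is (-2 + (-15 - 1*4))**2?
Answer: 441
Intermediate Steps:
(-2 + (-15 - 1*4))**2 = (-2 + (-15 - 4))**2 = (-2 - 19)**2 = (-21)**2 = 441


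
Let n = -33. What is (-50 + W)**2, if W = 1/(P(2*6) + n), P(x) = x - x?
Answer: 2725801/1089 ≈ 2503.0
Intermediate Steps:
P(x) = 0
W = -1/33 (W = 1/(0 - 33) = 1/(-33) = -1/33 ≈ -0.030303)
(-50 + W)**2 = (-50 - 1/33)**2 = (-1651/33)**2 = 2725801/1089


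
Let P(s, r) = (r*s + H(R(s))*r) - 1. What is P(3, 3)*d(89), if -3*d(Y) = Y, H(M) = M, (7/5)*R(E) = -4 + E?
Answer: -3649/21 ≈ -173.76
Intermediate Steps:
R(E) = -20/7 + 5*E/7 (R(E) = 5*(-4 + E)/7 = -20/7 + 5*E/7)
d(Y) = -Y/3
P(s, r) = -1 + r*s + r*(-20/7 + 5*s/7) (P(s, r) = (r*s + (-20/7 + 5*s/7)*r) - 1 = (r*s + r*(-20/7 + 5*s/7)) - 1 = -1 + r*s + r*(-20/7 + 5*s/7))
P(3, 3)*d(89) = (-1 - 20/7*3 + (12/7)*3*3)*(-⅓*89) = (-1 - 60/7 + 108/7)*(-89/3) = (41/7)*(-89/3) = -3649/21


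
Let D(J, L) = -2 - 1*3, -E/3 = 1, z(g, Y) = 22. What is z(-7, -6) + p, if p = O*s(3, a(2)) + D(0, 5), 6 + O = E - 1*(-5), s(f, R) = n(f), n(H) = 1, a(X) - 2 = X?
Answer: 13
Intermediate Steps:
a(X) = 2 + X
E = -3 (E = -3*1 = -3)
s(f, R) = 1
D(J, L) = -5 (D(J, L) = -2 - 3 = -5)
O = -4 (O = -6 + (-3 - 1*(-5)) = -6 + (-3 + 5) = -6 + 2 = -4)
p = -9 (p = -4*1 - 5 = -4 - 5 = -9)
z(-7, -6) + p = 22 - 9 = 13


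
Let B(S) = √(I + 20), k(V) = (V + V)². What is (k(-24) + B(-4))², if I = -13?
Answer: (2304 + √7)² ≈ 5.3206e+6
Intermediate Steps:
k(V) = 4*V² (k(V) = (2*V)² = 4*V²)
B(S) = √7 (B(S) = √(-13 + 20) = √7)
(k(-24) + B(-4))² = (4*(-24)² + √7)² = (4*576 + √7)² = (2304 + √7)²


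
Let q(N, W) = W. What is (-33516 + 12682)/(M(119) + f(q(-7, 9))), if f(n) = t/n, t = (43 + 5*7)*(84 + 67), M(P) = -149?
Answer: -62502/3479 ≈ -17.966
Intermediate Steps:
t = 11778 (t = (43 + 35)*151 = 78*151 = 11778)
f(n) = 11778/n
(-33516 + 12682)/(M(119) + f(q(-7, 9))) = (-33516 + 12682)/(-149 + 11778/9) = -20834/(-149 + 11778*(⅑)) = -20834/(-149 + 3926/3) = -20834/3479/3 = -20834*3/3479 = -62502/3479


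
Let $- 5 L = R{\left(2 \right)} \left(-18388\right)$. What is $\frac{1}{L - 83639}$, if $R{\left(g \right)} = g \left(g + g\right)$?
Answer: $- \frac{5}{271091} \approx -1.8444 \cdot 10^{-5}$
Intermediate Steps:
$R{\left(g \right)} = 2 g^{2}$ ($R{\left(g \right)} = g 2 g = 2 g^{2}$)
$L = \frac{147104}{5}$ ($L = - \frac{2 \cdot 2^{2} \left(-18388\right)}{5} = - \frac{2 \cdot 4 \left(-18388\right)}{5} = - \frac{8 \left(-18388\right)}{5} = \left(- \frac{1}{5}\right) \left(-147104\right) = \frac{147104}{5} \approx 29421.0$)
$\frac{1}{L - 83639} = \frac{1}{\frac{147104}{5} - 83639} = \frac{1}{- \frac{271091}{5}} = - \frac{5}{271091}$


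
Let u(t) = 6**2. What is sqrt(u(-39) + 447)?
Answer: sqrt(483) ≈ 21.977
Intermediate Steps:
u(t) = 36
sqrt(u(-39) + 447) = sqrt(36 + 447) = sqrt(483)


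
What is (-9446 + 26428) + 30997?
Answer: 47979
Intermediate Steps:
(-9446 + 26428) + 30997 = 16982 + 30997 = 47979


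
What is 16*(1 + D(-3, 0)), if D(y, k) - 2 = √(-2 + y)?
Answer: 48 + 16*I*√5 ≈ 48.0 + 35.777*I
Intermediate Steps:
D(y, k) = 2 + √(-2 + y)
16*(1 + D(-3, 0)) = 16*(1 + (2 + √(-2 - 3))) = 16*(1 + (2 + √(-5))) = 16*(1 + (2 + I*√5)) = 16*(3 + I*√5) = 48 + 16*I*√5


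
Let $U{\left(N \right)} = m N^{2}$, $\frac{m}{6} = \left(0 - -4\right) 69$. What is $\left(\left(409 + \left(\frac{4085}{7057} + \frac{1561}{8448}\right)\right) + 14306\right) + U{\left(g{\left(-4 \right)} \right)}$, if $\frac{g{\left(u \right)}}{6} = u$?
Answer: $\frac{57743861987113}{59617536} \approx 9.6857 \cdot 10^{5}$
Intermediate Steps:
$m = 1656$ ($m = 6 \left(0 - -4\right) 69 = 6 \left(0 + 4\right) 69 = 6 \cdot 4 \cdot 69 = 6 \cdot 276 = 1656$)
$g{\left(u \right)} = 6 u$
$U{\left(N \right)} = 1656 N^{2}$
$\left(\left(409 + \left(\frac{4085}{7057} + \frac{1561}{8448}\right)\right) + 14306\right) + U{\left(g{\left(-4 \right)} \right)} = \left(\left(409 + \left(\frac{4085}{7057} + \frac{1561}{8448}\right)\right) + 14306\right) + 1656 \left(6 \left(-4\right)\right)^{2} = \left(\left(409 + \left(4085 \cdot \frac{1}{7057} + 1561 \cdot \frac{1}{8448}\right)\right) + 14306\right) + 1656 \left(-24\right)^{2} = \left(\left(409 + \left(\frac{4085}{7057} + \frac{1561}{8448}\right)\right) + 14306\right) + 1656 \cdot 576 = \left(\left(409 + \frac{45526057}{59617536}\right) + 14306\right) + 953856 = \left(\frac{24429098281}{59617536} + 14306\right) + 953856 = \frac{877317568297}{59617536} + 953856 = \frac{57743861987113}{59617536}$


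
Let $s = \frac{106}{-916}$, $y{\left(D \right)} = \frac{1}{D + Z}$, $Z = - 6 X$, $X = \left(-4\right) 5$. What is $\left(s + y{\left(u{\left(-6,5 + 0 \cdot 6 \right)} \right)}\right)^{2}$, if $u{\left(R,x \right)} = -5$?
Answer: $\frac{31775769}{2774128900} \approx 0.011454$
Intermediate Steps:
$X = -20$
$Z = 120$ ($Z = \left(-6\right) \left(-20\right) = 120$)
$y{\left(D \right)} = \frac{1}{120 + D}$ ($y{\left(D \right)} = \frac{1}{D + 120} = \frac{1}{120 + D}$)
$s = - \frac{53}{458}$ ($s = 106 \left(- \frac{1}{916}\right) = - \frac{53}{458} \approx -0.11572$)
$\left(s + y{\left(u{\left(-6,5 + 0 \cdot 6 \right)} \right)}\right)^{2} = \left(- \frac{53}{458} + \frac{1}{120 - 5}\right)^{2} = \left(- \frac{53}{458} + \frac{1}{115}\right)^{2} = \left(- \frac{5637}{52670}\right)^{2} = \frac{31775769}{2774128900}$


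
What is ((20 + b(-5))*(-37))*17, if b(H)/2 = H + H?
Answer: 0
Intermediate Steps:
b(H) = 4*H (b(H) = 2*(H + H) = 2*(2*H) = 4*H)
((20 + b(-5))*(-37))*17 = ((20 + 4*(-5))*(-37))*17 = ((20 - 20)*(-37))*17 = (0*(-37))*17 = 0*17 = 0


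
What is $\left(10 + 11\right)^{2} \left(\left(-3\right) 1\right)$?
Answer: $-1323$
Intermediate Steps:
$\left(10 + 11\right)^{2} \left(\left(-3\right) 1\right) = 21^{2} \left(-3\right) = 441 \left(-3\right) = -1323$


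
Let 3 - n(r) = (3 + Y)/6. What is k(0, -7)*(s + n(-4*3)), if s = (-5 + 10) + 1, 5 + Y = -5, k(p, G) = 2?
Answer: 61/3 ≈ 20.333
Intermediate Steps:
Y = -10 (Y = -5 - 5 = -10)
s = 6 (s = 5 + 1 = 6)
n(r) = 25/6 (n(r) = 3 - (3 - 10)/6 = 3 - (-7)/6 = 3 - 1*(-7/6) = 3 + 7/6 = 25/6)
k(0, -7)*(s + n(-4*3)) = 2*(6 + 25/6) = 2*(61/6) = 61/3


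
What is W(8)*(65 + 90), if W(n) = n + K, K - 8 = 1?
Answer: 2635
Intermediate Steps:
K = 9 (K = 8 + 1 = 9)
W(n) = 9 + n (W(n) = n + 9 = 9 + n)
W(8)*(65 + 90) = (9 + 8)*(65 + 90) = 17*155 = 2635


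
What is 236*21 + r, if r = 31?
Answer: 4987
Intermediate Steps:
236*21 + r = 236*21 + 31 = 4956 + 31 = 4987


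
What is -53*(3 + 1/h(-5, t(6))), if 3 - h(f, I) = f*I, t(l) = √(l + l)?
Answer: -15370/97 - 530*√3/291 ≈ -161.61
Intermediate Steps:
t(l) = √2*√l (t(l) = √(2*l) = √2*√l)
h(f, I) = 3 - I*f (h(f, I) = 3 - f*I = 3 - I*f)
-53*(3 + 1/h(-5, t(6))) = -53*(3 + 1/(3 - 1*√2*√6*(-5))) = -53*(3 + 1/(3 - 1*2*√3*(-5))) = -53*(3 + 1/(3 + 10*√3)) = -159 - 53/(3 + 10*√3)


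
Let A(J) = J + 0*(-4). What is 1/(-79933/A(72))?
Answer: -72/79933 ≈ -0.00090075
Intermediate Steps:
A(J) = J (A(J) = J + 0 = J)
1/(-79933/A(72)) = 1/(-79933/72) = -72/79933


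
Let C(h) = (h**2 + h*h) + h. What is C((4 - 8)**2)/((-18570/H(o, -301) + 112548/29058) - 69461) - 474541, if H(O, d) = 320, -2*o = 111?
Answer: -1704105409637733/3591060377 ≈ -4.7454e+5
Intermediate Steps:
o = -111/2 (o = -1/2*111 = -111/2 ≈ -55.500)
C(h) = h + 2*h**2 (C(h) = (h**2 + h**2) + h = 2*h**2 + h = h + 2*h**2)
C((4 - 8)**2)/((-18570/H(o, -301) + 112548/29058) - 69461) - 474541 = ((4 - 8)**2*(1 + 2*(4 - 8)**2))/((-18570/320 + 112548/29058) - 69461) - 474541 = ((-4)**2*(1 + 2*(-4)**2))/((-18570*1/320 + 112548*(1/29058)) - 69461) - 474541 = (16*(1 + 2*16))/((-1857/32 + 18758/4843) - 69461) - 474541 = (16*(1 + 32))/(-8393195/154976 - 69461) - 474541 = (16*33)/(-10773181131/154976) - 474541 = 528*(-154976/10773181131) - 474541 = -27275776/3591060377 - 474541 = -1704105409637733/3591060377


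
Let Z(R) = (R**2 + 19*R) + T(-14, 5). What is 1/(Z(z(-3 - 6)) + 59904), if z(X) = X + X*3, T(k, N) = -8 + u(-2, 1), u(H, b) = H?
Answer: 1/60506 ≈ 1.6527e-5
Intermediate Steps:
T(k, N) = -10 (T(k, N) = -8 - 2 = -10)
z(X) = 4*X (z(X) = X + 3*X = 4*X)
Z(R) = -10 + R**2 + 19*R (Z(R) = (R**2 + 19*R) - 10 = -10 + R**2 + 19*R)
1/(Z(z(-3 - 6)) + 59904) = 1/((-10 + (4*(-3 - 6))**2 + 19*(4*(-3 - 6))) + 59904) = 1/((-10 + (4*(-9))**2 + 19*(4*(-9))) + 59904) = 1/((-10 + (-36)**2 + 19*(-36)) + 59904) = 1/((-10 + 1296 - 684) + 59904) = 1/(602 + 59904) = 1/60506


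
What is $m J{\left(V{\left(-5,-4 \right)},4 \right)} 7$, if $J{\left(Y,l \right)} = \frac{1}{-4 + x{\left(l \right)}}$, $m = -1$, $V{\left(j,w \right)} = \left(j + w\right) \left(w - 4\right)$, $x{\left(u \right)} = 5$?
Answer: $-7$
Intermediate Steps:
$V{\left(j,w \right)} = \left(-4 + w\right) \left(j + w\right)$ ($V{\left(j,w \right)} = \left(j + w\right) \left(-4 + w\right) = \left(-4 + w\right) \left(j + w\right)$)
$J{\left(Y,l \right)} = 1$ ($J{\left(Y,l \right)} = \frac{1}{-4 + 5} = 1^{-1} = 1$)
$m J{\left(V{\left(-5,-4 \right)},4 \right)} 7 = \left(-1\right) 1 \cdot 7 = \left(-1\right) 7 = -7$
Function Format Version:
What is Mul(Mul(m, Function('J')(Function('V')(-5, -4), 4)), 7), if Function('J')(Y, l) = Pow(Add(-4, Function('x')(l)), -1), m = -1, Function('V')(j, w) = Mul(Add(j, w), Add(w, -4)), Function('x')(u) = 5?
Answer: -7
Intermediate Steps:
Function('V')(j, w) = Mul(Add(-4, w), Add(j, w)) (Function('V')(j, w) = Mul(Add(j, w), Add(-4, w)) = Mul(Add(-4, w), Add(j, w)))
Function('J')(Y, l) = 1 (Function('J')(Y, l) = Pow(Add(-4, 5), -1) = Pow(1, -1) = 1)
Mul(Mul(m, Function('J')(Function('V')(-5, -4), 4)), 7) = Mul(Mul(-1, 1), 7) = Mul(-1, 7) = -7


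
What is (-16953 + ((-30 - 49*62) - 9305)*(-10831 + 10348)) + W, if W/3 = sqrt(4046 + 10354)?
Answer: 5959566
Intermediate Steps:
W = 360 (W = 3*sqrt(4046 + 10354) = 3*sqrt(14400) = 3*120 = 360)
(-16953 + ((-30 - 49*62) - 9305)*(-10831 + 10348)) + W = (-16953 + ((-30 - 49*62) - 9305)*(-10831 + 10348)) + 360 = (-16953 + ((-30 - 3038) - 9305)*(-483)) + 360 = (-16953 + (-3068 - 9305)*(-483)) + 360 = (-16953 - 12373*(-483)) + 360 = (-16953 + 5976159) + 360 = 5959206 + 360 = 5959566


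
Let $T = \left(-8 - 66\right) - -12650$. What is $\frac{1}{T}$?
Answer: $\frac{1}{12576} \approx 7.9517 \cdot 10^{-5}$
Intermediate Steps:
$T = 12576$ ($T = -74 + 12650 = 12576$)
$\frac{1}{T} = \frac{1}{12576}$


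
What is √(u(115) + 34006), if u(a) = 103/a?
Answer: √449741195/115 ≈ 184.41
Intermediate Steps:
√(u(115) + 34006) = √(103/115 + 34006) = √(3910793/115) = √449741195/115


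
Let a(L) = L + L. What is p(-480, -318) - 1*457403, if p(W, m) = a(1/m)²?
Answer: -11563605242/25281 ≈ -4.5740e+5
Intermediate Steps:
a(L) = 2*L
p(W, m) = 4/m² (p(W, m) = (2/m)² = 4/m²)
p(-480, -318) - 1*457403 = 4/(-318)² - 1*457403 = 4*(1/101124) - 457403 = 1/25281 - 457403 = -11563605242/25281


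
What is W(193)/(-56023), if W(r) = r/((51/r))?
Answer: -37249/2857173 ≈ -0.013037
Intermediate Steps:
W(r) = r²/51 (W(r) = r*(r/51) = r²/51)
W(193)/(-56023) = ((1/51)*193²)/(-56023) = ((1/51)*37249)*(-1/56023) = (37249/51)*(-1/56023) = -37249/2857173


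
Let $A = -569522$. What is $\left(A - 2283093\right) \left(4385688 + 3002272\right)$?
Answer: $-21075005515400$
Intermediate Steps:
$\left(A - 2283093\right) \left(4385688 + 3002272\right) = \left(-569522 - 2283093\right) \left(4385688 + 3002272\right) = \left(-2852615\right) 7387960 = -21075005515400$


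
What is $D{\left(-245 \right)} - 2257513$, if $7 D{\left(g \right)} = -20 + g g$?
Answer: $- \frac{15742586}{7} \approx -2.2489 \cdot 10^{6}$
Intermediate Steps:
$D{\left(g \right)} = - \frac{20}{7} + \frac{g^{2}}{7}$ ($D{\left(g \right)} = \frac{-20 + g g}{7} = \frac{-20 + g^{2}}{7} = - \frac{20}{7} + \frac{g^{2}}{7}$)
$D{\left(-245 \right)} - 2257513 = \left(- \frac{20}{7} + \frac{\left(-245\right)^{2}}{7}\right) - 2257513 = \left(- \frac{20}{7} + \frac{1}{7} \cdot 60025\right) - 2257513 = \left(- \frac{20}{7} + 8575\right) - 2257513 = \frac{60005}{7} - 2257513 = - \frac{15742586}{7}$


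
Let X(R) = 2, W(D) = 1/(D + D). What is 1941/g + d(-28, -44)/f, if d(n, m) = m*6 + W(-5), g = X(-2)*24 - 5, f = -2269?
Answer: 44154853/975670 ≈ 45.256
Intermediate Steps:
W(D) = 1/(2*D)
g = 43 (g = 2*24 - 5 = 48 - 5 = 43)
d(n, m) = -⅒ + 6*m (d(n, m) = m*6 + (½)/(-5) = 6*m + (½)*(-⅕) = 6*m - ⅒ = -⅒ + 6*m)
1941/g + d(-28, -44)/f = 1941/43 + (-⅒ + 6*(-44))/(-2269) = 1941*(1/43) + (-⅒ - 264)*(-1/2269) = 1941/43 - 2641/10*(-1/2269) = 1941/43 + 2641/22690 = 44154853/975670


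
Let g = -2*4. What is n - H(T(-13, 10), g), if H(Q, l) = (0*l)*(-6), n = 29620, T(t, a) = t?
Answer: 29620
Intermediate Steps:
g = -8
H(Q, l) = 0 (H(Q, l) = 0*(-6) = 0)
n - H(T(-13, 10), g) = 29620 - 1*0 = 29620 + 0 = 29620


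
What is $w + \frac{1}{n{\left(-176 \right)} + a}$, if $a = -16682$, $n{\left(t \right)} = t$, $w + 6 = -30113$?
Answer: $- \frac{507746103}{16858} \approx -30119.0$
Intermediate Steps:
$w = -30119$ ($w = -6 - 30113 = -30119$)
$w + \frac{1}{n{\left(-176 \right)} + a} = -30119 + \frac{1}{-176 - 16682} = -30119 + \frac{1}{-16858} = -30119 - \frac{1}{16858} = - \frac{507746103}{16858}$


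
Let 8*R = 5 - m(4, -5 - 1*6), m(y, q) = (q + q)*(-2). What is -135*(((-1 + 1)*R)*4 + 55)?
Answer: -7425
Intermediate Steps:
m(y, q) = -4*q (m(y, q) = (2*q)*(-2) = -4*q)
R = -39/8 (R = (5 - (-4)*(-5 - 1*6))/8 = (5 - (-4)*(-5 - 6))/8 = (5 - (-4)*(-11))/8 = (5 - 1*44)/8 = (5 - 44)/8 = (⅛)*(-39) = -39/8 ≈ -4.8750)
-135*(((-1 + 1)*R)*4 + 55) = -135*(((-1 + 1)*(-39/8))*4 + 55) = -135*((0*(-39/8))*4 + 55) = -135*(0*4 + 55) = -135*(0 + 55) = -135*55 = -7425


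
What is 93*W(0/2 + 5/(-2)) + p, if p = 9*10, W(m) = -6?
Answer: -468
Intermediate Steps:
p = 90
93*W(0/2 + 5/(-2)) + p = 93*(-6) + 90 = -558 + 90 = -468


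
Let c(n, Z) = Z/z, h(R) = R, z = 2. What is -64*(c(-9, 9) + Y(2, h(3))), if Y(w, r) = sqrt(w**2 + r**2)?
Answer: -288 - 64*sqrt(13) ≈ -518.75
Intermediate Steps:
Y(w, r) = sqrt(r**2 + w**2)
c(n, Z) = Z/2
-64*(c(-9, 9) + Y(2, h(3))) = -64*((1/2)*9 + sqrt(3**2 + 2**2)) = -64*(9/2 + sqrt(9 + 4)) = -64*(9/2 + sqrt(13)) = -288 - 64*sqrt(13)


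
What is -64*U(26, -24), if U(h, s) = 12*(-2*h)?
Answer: 39936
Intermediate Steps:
U(h, s) = -24*h
-64*U(26, -24) = -(-1536)*26 = -64*(-624) = 39936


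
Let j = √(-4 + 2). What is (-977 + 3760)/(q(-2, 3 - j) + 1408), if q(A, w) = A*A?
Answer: 2783/1412 ≈ 1.9710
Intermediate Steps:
j = I*√2 (j = √(-2) = I*√2 ≈ 1.4142*I)
q(A, w) = A²
(-977 + 3760)/(q(-2, 3 - j) + 1408) = (-977 + 3760)/((-2)² + 1408) = 2783/(4 + 1408) = 2783/1412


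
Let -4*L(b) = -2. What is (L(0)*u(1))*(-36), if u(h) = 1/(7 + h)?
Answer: -9/4 ≈ -2.2500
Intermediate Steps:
L(b) = 1/2 (L(b) = -1/4*(-2) = 1/2)
(L(0)*u(1))*(-36) = (1/(2*(7 + 1)))*(-36) = ((1/2)/8)*(-36) = ((1/2)*(1/8))*(-36) = (1/16)*(-36) = -9/4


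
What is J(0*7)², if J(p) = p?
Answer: 0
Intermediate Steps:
J(0*7)² = (0*7)² = 0² = 0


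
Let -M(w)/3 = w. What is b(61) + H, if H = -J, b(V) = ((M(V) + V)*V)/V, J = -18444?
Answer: 18322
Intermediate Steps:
M(w) = -3*w
b(V) = -2*V (b(V) = ((-3*V + V)*V)/V = ((-2*V)*V)/V = (-2*V²)/V = -2*V)
H = 18444 (H = -1*(-18444) = 18444)
b(61) + H = -2*61 + 18444 = -122 + 18444 = 18322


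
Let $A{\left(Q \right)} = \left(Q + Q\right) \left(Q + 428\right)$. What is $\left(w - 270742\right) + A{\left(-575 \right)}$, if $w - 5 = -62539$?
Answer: $-164226$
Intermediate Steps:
$w = -62534$ ($w = 5 - 62539 = -62534$)
$A{\left(Q \right)} = 2 Q \left(428 + Q\right)$
$\left(w - 270742\right) + A{\left(-575 \right)} = \left(-62534 - 270742\right) + 2 \left(-575\right) \left(428 - 575\right) = -333276 + 2 \left(-575\right) \left(-147\right) = -333276 + 169050 = -164226$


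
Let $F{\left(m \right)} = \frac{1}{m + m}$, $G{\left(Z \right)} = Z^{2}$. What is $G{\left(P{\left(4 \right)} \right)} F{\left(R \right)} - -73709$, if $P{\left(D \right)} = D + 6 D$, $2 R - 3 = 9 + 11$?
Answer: $\frac{1696091}{23} \approx 73743.0$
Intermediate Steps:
$R = \frac{23}{2}$ ($R = \frac{3}{2} + \frac{9 + 11}{2} = \frac{3}{2} + \frac{1}{2} \cdot 20 = \frac{3}{2} + 10 = \frac{23}{2} \approx 11.5$)
$P{\left(D \right)} = 7 D$
$F{\left(m \right)} = \frac{1}{2 m}$
$G{\left(P{\left(4 \right)} \right)} F{\left(R \right)} - -73709 = \left(7 \cdot 4\right)^{2} \frac{1}{2 \cdot \frac{23}{2}} - -73709 = 28^{2} \cdot \frac{1}{2} \cdot \frac{2}{23} + 73709 = 784 \cdot \frac{1}{23} + 73709 = \frac{784}{23} + 73709 = \frac{1696091}{23}$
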